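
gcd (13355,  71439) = 1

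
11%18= 11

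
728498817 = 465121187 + 263377630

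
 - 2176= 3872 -6048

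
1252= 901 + 351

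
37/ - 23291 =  - 1 +23254/23291 = - 0.00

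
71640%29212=13216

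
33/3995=33/3995=0.01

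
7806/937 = 7806/937 = 8.33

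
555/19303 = 555/19303= 0.03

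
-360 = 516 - 876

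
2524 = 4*631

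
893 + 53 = 946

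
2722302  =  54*50413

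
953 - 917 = 36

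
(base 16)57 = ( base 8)127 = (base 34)2j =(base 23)3i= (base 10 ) 87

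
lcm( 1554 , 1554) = 1554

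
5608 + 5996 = 11604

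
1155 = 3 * 385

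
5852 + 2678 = 8530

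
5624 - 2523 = 3101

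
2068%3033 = 2068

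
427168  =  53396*8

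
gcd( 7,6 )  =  1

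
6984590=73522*95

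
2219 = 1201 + 1018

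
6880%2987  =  906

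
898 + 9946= 10844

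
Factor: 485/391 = 5^1* 17^( - 1)*23^( - 1)*97^1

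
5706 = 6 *951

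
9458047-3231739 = 6226308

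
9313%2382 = 2167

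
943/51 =18 + 25/51= 18.49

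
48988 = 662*74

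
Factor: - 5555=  - 5^1*11^1 *101^1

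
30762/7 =4394  +  4/7= 4394.57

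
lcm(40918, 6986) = 286426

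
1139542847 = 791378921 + 348163926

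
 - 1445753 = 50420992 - 51866745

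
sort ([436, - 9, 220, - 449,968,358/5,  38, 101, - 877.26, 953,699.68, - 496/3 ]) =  [ - 877.26, - 449,-496/3,  -  9, 38, 358/5, 101, 220 , 436, 699.68,953,  968] 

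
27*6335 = 171045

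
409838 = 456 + 409382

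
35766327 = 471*75937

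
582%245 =92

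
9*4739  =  42651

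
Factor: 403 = 13^1 * 31^1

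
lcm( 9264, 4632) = 9264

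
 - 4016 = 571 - 4587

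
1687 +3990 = 5677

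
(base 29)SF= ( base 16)33b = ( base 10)827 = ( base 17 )2eb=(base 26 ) 15l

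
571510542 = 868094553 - 296584011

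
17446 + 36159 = 53605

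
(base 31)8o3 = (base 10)8435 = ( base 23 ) FLH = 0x20F3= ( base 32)87j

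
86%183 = 86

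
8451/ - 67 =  - 8451/67 = -126.13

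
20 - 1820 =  - 1800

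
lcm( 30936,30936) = 30936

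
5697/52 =5697/52 = 109.56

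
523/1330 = 523/1330 = 0.39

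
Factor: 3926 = 2^1*13^1*151^1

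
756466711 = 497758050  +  258708661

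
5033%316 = 293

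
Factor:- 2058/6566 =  - 21/67 = - 3^1*7^1*67^(-1 )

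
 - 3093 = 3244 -6337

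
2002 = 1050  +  952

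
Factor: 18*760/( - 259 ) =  - 2^4 *3^2 * 5^1*7^(-1 ) * 19^1*37^( - 1)   =  - 13680/259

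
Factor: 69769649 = 17^1*23^1*178439^1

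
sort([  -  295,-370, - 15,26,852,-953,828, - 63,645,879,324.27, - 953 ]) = [ - 953, - 953, - 370, - 295, - 63, - 15, 26,  324.27,645, 828,852, 879]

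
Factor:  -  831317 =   -  17^1*79^1*619^1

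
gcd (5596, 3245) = 1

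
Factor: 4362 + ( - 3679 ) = 683 = 683^1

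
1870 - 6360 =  - 4490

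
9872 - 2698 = 7174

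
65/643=65/643 = 0.10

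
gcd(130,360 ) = 10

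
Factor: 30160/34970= 2^3*29^1  *269^(- 1 ) = 232/269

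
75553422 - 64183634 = 11369788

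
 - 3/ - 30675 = 1/10225  =  0.00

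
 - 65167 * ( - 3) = 195501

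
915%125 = 40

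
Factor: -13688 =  - 2^3*29^1*59^1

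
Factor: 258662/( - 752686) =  - 129331/376343 =- 11^( - 1)*283^1 *457^1*34213^ ( - 1) 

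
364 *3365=1224860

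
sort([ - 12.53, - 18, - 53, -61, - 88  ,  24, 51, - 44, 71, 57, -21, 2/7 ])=[ - 88, - 61,-53, - 44 ,  -  21, - 18  , - 12.53,2/7, 24, 51, 57  ,  71] 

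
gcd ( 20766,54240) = 6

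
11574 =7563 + 4011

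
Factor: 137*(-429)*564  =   - 33147972 = -  2^2*3^2*11^1*13^1*47^1 * 137^1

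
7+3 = 10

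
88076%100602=88076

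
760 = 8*95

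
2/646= 1/323 = 0.00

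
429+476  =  905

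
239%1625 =239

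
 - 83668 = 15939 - 99607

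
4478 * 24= 107472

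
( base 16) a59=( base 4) 221121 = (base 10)2649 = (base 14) D73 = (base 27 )3h3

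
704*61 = 42944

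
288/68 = 4 + 4/17 = 4.24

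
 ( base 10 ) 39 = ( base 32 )17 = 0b100111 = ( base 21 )1i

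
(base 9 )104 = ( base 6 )221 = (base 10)85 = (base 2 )1010101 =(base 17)50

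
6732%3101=530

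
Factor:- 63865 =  - 5^1 * 53^1*241^1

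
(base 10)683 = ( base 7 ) 1664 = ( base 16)2ab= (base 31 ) m1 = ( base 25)128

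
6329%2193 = 1943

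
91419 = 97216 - 5797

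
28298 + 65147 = 93445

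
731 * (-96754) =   -  70727174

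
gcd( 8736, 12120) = 24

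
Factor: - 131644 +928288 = 2^2*3^2*22129^1 = 796644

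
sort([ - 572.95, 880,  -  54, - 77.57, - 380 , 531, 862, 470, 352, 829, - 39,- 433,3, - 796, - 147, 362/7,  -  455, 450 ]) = [ - 796, - 572.95,  -  455, - 433,-380, - 147, - 77.57,  -  54, - 39, 3, 362/7  ,  352,450,470, 531,  829,862 , 880 ] 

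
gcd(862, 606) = 2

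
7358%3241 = 876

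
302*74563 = 22518026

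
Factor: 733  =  733^1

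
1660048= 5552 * 299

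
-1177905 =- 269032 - 908873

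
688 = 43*16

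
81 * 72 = 5832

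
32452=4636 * 7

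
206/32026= 103/16013 = 0.01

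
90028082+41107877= 131135959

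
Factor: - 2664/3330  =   - 2^2*5^(-1 ) = - 4/5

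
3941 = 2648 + 1293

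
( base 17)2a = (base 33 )1B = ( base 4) 230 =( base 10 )44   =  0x2C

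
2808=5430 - 2622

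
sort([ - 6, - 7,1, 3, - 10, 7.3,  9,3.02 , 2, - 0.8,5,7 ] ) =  [-10, - 7,  -  6,-0.8,1,2 , 3, 3.02,5,  7,7.3, 9 ]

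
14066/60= 234+13/30  =  234.43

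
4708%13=2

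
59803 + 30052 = 89855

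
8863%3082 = 2699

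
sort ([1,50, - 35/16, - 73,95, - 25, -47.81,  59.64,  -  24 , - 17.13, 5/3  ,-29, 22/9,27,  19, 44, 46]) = [-73, - 47.81, - 29,-25, - 24, - 17.13, - 35/16,  1,  5/3,22/9 , 19,27, 44,  46, 50, 59.64 , 95]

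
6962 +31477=38439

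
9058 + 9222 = 18280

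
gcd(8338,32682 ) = 2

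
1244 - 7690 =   -  6446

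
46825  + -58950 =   -  12125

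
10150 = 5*2030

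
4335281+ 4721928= 9057209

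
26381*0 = 0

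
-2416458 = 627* ( - 3854)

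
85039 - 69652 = 15387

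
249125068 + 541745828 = 790870896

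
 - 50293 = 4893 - 55186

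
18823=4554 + 14269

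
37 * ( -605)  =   - 22385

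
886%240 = 166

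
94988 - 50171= 44817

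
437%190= 57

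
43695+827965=871660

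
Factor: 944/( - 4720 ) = - 1/5 = - 5^ ( - 1)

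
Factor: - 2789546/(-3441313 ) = 2^1 * 421^1*3313^1*3441313^( - 1 ) 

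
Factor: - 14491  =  -43^1 *337^1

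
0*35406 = 0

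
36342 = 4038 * 9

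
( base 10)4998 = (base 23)9A7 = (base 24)8g6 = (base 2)1001110000110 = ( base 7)20400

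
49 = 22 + 27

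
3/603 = 1/201 =0.00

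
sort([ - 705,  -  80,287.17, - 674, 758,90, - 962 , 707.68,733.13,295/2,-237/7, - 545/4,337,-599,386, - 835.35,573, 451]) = [ - 962, - 835.35, - 705,-674, - 599, - 545/4, - 80, - 237/7,90, 295/2, 287.17,337, 386,451, 573, 707.68,733.13, 758] 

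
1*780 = 780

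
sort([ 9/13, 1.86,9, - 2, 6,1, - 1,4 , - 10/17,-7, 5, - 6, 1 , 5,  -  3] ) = [-7 , - 6, - 3, - 2, - 1,-10/17, 9/13 , 1, 1,  1.86,4,5, 5, 6,9] 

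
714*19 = 13566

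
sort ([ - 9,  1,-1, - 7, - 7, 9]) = [ - 9,-7, - 7, -1, 1, 9]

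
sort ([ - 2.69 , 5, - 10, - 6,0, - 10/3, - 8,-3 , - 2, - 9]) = [ - 10,  -  9, - 8, - 6, -10/3 , - 3 , - 2.69, - 2,  0,  5] 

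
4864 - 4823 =41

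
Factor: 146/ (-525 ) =  -  2^1*3^( - 1)*5^( - 2)*7^( - 1)*73^1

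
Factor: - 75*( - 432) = 2^4 * 3^4*5^2 =32400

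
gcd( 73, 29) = 1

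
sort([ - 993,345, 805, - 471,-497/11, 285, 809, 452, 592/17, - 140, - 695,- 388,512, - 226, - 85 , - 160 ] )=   [ - 993, - 695,  -  471, - 388, - 226, - 160, - 140, - 85, - 497/11, 592/17 , 285, 345,452, 512, 805, 809 ] 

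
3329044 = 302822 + 3026222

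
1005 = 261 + 744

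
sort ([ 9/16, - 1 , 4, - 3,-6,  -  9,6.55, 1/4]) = [ - 9, - 6, - 3, -1,1/4, 9/16,4,6.55]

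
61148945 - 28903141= 32245804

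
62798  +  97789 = 160587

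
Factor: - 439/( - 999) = 3^( - 3)*37^ ( - 1 )*439^1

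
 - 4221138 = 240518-4461656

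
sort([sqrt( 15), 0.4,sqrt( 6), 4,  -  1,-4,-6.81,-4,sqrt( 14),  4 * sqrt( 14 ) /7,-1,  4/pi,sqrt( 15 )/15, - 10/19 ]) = [ - 6.81, - 4,-4 , -1, - 1,  -  10/19, sqrt( 15)/15,  0.4,4/pi,4*sqrt( 14)/7,sqrt ( 6),sqrt( 14 )  ,  sqrt( 15), 4]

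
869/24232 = 869/24232 = 0.04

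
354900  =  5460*65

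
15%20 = 15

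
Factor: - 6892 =-2^2*1723^1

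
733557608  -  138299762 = 595257846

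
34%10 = 4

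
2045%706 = 633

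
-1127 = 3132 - 4259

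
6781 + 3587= 10368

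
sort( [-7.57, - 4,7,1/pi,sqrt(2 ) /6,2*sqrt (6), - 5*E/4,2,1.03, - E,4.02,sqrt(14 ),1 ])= [ - 7.57, - 4, - 5 *E/4,- E,sqrt( 2)/6,1/pi,1,1.03,2,sqrt( 14),4.02,  2*sqrt( 6),7] 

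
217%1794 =217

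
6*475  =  2850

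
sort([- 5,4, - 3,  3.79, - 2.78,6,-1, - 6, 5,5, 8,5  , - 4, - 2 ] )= [-6, - 5,- 4,-3, - 2.78, - 2, - 1, 3.79,4,  5,5,5,  6,8 ] 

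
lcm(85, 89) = 7565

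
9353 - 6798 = 2555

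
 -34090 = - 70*487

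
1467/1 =1467 = 1467.00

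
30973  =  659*47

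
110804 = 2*55402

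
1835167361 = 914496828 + 920670533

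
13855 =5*2771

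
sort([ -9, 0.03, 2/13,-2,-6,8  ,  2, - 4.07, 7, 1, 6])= [ - 9,  -  6,-4.07,-2, 0.03, 2/13, 1,2, 6, 7,8]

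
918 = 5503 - 4585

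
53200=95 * 560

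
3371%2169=1202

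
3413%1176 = 1061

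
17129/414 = 41 + 155/414  =  41.37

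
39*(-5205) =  - 202995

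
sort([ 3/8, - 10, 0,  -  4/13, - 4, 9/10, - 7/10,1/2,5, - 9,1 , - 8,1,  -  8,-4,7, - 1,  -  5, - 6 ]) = [ - 10, - 9 ,-8,- 8,-6,- 5,-4, - 4,-1, - 7/10, - 4/13,0,3/8, 1/2,9/10 , 1,1,5,7 ]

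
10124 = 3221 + 6903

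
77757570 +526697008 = 604454578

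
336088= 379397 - 43309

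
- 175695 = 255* ( - 689)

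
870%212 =22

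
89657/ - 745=-121 + 488/745 = -  120.34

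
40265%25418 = 14847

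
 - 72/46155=  -  1 +15361/15385 = -  0.00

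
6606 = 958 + 5648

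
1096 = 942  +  154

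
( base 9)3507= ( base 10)2599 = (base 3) 10120021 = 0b101000100111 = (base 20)69j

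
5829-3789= 2040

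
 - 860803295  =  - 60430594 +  - 800372701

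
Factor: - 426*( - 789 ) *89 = 2^1 * 3^2*71^1 * 89^1*263^1 = 29914146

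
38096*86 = 3276256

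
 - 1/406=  - 1/406  =  - 0.00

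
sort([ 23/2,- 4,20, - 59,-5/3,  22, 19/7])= [ - 59,  -  4, - 5/3,19/7, 23/2,20, 22 ]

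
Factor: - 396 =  - 2^2*3^2*11^1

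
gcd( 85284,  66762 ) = 18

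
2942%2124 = 818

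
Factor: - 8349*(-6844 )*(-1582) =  - 90396359592 = - 2^3*3^1*7^1*11^2 *23^1  *29^1*59^1 * 113^1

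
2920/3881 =2920/3881 =0.75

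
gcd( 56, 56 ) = 56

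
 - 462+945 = 483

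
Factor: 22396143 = 3^1*7^1*11^1 * 96953^1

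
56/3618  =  28/1809 = 0.02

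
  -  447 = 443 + - 890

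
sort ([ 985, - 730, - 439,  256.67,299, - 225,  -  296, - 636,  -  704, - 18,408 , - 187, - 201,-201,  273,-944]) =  [ - 944, -730,  -  704, - 636 , -439, - 296,  -  225, - 201, - 201, - 187, - 18, 256.67,273,299, 408, 985 ] 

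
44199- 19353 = 24846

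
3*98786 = 296358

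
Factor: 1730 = 2^1*5^1*173^1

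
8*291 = 2328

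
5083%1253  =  71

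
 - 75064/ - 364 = 18766/91 = 206.22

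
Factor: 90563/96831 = 3^( - 2 )*7^( - 1)*11^1*29^( - 1)*53^ ( - 1 )*8233^1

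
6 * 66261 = 397566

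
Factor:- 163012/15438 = - 982/93 = - 2^1*3^(-1)*31^ ( - 1)*491^1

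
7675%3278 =1119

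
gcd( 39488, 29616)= 9872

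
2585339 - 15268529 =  - 12683190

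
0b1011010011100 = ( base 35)4PD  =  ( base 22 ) bl2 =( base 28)7ak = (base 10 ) 5788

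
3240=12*270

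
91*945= 85995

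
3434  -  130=3304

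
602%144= 26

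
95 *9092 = 863740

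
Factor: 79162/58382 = 29191^(  -  1 )*39581^1 = 39581/29191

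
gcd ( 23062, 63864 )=1774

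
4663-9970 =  - 5307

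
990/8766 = 55/487 = 0.11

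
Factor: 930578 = 2^1*11^1*42299^1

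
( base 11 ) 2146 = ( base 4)230101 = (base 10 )2833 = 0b101100010001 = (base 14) 1065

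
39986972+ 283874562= 323861534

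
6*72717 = 436302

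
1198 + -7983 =-6785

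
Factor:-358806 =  - 2^1*3^1*7^1 *8543^1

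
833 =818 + 15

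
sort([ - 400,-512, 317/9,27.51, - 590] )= [ - 590, - 512, - 400, 27.51,317/9 ] 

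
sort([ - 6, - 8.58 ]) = [ - 8.58,  -  6]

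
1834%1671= 163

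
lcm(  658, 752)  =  5264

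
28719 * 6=172314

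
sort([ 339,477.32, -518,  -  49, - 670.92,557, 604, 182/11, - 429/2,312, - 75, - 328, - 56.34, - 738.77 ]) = [ - 738.77, - 670.92,  -  518, - 328,  -  429/2, - 75,-56.34, - 49, 182/11,312,339,477.32,557, 604]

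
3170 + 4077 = 7247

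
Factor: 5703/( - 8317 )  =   - 3^1*1901^1 * 8317^(-1) 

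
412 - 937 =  - 525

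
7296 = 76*96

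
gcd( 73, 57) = 1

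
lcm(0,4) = 0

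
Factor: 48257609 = 919^1 * 52511^1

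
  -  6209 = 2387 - 8596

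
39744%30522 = 9222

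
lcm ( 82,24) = 984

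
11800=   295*40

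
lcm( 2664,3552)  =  10656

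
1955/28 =69+23/28=69.82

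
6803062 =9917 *686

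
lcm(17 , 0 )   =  0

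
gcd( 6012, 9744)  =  12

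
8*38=304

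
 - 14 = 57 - 71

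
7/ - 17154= - 1 + 17147/17154 = - 0.00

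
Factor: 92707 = 92707^1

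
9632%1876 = 252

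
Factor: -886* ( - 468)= 2^3*3^2* 13^1*443^1= 414648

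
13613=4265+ 9348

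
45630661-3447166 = 42183495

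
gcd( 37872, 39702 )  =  6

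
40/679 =40/679 = 0.06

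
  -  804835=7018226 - 7823061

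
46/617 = 46/617 = 0.07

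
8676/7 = 1239 + 3/7 = 1239.43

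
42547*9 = 382923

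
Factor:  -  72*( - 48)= 3456= 2^7*3^3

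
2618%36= 26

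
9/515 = 9/515= 0.02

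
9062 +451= 9513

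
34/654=17/327 = 0.05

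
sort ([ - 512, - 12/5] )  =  [ - 512, - 12/5] 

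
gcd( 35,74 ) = 1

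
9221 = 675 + 8546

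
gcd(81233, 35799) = 1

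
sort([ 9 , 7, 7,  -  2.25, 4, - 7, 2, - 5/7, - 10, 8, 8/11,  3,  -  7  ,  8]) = [-10, - 7,- 7, - 2.25,-5/7,8/11, 2, 3, 4, 7,7, 8, 8, 9] 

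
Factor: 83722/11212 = 41861/5606 = 2^( - 1 )* 41^1*1021^1 * 2803^( - 1 ) 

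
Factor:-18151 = -7^1*2593^1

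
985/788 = 5/4 = 1.25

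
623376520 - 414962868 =208413652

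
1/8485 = 1/8485 = 0.00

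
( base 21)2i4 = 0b10011110000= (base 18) 3g4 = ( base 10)1264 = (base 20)334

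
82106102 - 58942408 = 23163694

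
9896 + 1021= 10917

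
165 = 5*33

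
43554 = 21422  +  22132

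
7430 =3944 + 3486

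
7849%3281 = 1287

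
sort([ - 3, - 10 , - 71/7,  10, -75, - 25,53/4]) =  [ - 75, - 25, - 71/7, - 10, - 3  ,  10,53/4] 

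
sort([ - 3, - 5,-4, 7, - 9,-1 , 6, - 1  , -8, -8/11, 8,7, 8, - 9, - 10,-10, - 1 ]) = [ - 10,-10, - 9, - 9, - 8,  -  5, - 4, - 3, - 1, - 1, - 1,-8/11,  6, 7, 7, 8, 8]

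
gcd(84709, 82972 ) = 1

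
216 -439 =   -  223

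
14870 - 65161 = - 50291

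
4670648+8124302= 12794950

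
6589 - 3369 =3220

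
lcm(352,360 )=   15840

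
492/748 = 123/187  =  0.66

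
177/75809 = 177/75809 = 0.00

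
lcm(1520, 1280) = 24320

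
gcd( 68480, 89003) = 1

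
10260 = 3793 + 6467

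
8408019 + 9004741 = 17412760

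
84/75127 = 84/75127  =  0.00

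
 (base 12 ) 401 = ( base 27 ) LA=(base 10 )577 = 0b1001000001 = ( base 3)210101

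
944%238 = 230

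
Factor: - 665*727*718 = - 347120690 =- 2^1 * 5^1*7^1*19^1*359^1 *727^1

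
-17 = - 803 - -786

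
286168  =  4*71542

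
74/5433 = 74/5433=0.01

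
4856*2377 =11542712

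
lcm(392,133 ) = 7448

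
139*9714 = 1350246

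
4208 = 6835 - 2627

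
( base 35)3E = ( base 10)119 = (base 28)47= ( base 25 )4j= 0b1110111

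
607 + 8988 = 9595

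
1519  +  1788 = 3307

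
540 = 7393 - 6853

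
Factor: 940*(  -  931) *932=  - 2^4*5^1 * 7^2*19^1*47^1 * 233^1=- 815630480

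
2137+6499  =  8636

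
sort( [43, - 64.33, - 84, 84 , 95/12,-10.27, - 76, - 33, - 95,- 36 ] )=[ - 95, - 84, - 76, - 64.33, - 36,-33, - 10.27,95/12, 43,  84]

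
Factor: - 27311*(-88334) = 2^1*29^1*31^1 * 881^1*1523^1 = 2412489874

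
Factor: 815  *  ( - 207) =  - 168705  =  - 3^2*5^1*23^1*163^1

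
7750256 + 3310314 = 11060570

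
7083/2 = 7083/2= 3541.50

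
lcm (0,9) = 0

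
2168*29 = 62872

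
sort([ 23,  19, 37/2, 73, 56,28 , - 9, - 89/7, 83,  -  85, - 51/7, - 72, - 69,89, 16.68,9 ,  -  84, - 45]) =[  -  85, - 84, -72,-69, - 45, - 89/7, - 9, -51/7,9,16.68,37/2, 19, 23, 28, 56, 73, 83, 89]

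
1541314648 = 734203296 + 807111352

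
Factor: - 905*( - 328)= 296840 = 2^3*5^1*41^1*181^1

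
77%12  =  5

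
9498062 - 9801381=  -  303319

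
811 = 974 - 163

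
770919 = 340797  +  430122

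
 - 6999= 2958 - 9957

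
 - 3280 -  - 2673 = - 607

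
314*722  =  226708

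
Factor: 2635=5^1*17^1*31^1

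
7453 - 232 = 7221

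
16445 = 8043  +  8402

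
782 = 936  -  154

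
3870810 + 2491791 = 6362601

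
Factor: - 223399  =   - 11^1*23^1*  883^1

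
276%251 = 25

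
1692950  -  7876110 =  - 6183160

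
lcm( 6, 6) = 6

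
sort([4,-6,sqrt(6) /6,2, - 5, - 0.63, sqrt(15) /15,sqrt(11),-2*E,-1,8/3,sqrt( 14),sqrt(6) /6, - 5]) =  [ -6, - 2*E,-5 ,-5, - 1, - 0.63,sqrt( 15)/15,sqrt(6) /6,  sqrt(6) /6, 2,8/3,sqrt(11),sqrt(14 ),4]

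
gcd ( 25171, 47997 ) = 1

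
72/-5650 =-1 + 2789/2825= - 0.01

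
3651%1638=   375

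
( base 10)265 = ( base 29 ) 94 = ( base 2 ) 100001001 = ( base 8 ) 411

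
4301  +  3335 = 7636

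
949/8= 949/8 = 118.62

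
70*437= 30590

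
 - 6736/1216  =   - 6 +35/76 = - 5.54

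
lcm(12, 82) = 492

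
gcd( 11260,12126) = 2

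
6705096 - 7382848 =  - 677752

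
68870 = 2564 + 66306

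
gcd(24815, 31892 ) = 7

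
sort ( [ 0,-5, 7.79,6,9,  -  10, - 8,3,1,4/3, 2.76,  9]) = [  -  10, - 8,- 5,0,1,4/3,2.76,3, 6,7.79,9, 9]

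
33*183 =6039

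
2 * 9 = 18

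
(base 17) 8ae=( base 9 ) 3373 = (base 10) 2496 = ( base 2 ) 100111000000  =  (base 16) 9C0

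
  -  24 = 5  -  29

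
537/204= 2 + 43/68  =  2.63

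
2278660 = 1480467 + 798193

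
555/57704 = 555/57704   =  0.01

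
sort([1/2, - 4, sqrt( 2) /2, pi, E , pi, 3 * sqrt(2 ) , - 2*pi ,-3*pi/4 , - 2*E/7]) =[  -  2*pi,-4, - 3*pi/4, - 2 * E/7,1/2, sqrt(2 ) /2 , E,pi , pi,3*sqrt( 2)] 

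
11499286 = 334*34429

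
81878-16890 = 64988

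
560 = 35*16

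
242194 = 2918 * 83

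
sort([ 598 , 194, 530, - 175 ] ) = [ - 175, 194, 530,598 ]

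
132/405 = 44/135=0.33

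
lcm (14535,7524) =639540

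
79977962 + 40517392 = 120495354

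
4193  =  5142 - 949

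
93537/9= 10393 = 10393.00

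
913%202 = 105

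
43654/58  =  21827/29=752.66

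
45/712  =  45/712=0.06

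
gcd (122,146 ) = 2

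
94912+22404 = 117316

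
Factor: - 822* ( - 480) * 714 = 2^7*3^3* 5^1 * 7^1*17^1*137^1 = 281715840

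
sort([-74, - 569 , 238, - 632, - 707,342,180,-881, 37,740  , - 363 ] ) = [  -  881, - 707,-632 , - 569, - 363,-74,37,  180,  238,342, 740]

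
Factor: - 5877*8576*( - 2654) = 133764657408 = 2^8*3^2*67^1*653^1*1327^1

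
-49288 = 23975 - 73263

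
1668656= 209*7984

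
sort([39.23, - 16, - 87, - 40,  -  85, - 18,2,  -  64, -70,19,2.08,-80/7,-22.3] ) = [-87,-85,-70,- 64, - 40,-22.3,  -  18,-16,-80/7, 2, 2.08 , 19 , 39.23 ]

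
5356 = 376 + 4980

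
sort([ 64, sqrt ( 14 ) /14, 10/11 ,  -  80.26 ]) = [  -  80.26 , sqrt(14)/14,10/11 , 64] 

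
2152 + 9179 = 11331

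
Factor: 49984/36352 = 11/8 = 2^( - 3) * 11^1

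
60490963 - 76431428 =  - 15940465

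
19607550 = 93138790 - 73531240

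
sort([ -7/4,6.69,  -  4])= [  -  4,- 7/4 , 6.69 ] 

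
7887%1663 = 1235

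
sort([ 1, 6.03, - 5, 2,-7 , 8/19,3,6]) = [ - 7, - 5,8/19,1, 2, 3, 6,6.03 ]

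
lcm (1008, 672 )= 2016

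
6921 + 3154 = 10075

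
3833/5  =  766 + 3/5 = 766.60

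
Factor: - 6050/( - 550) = 11 = 11^1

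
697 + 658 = 1355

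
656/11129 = 656/11129 =0.06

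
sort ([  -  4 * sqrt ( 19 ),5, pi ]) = [ - 4 * sqrt( 19 ), pi, 5] 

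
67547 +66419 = 133966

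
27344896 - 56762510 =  - 29417614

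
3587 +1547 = 5134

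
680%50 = 30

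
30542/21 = 30542/21 = 1454.38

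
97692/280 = 348 + 9/10 = 348.90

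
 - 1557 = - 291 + -1266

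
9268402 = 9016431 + 251971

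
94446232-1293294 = 93152938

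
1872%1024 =848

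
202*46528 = 9398656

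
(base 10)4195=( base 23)7L9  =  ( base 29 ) 4sj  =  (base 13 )1ba9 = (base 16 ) 1063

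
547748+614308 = 1162056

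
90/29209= 90/29209 =0.00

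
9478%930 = 178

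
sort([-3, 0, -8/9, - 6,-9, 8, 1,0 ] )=[ - 9, - 6,  -  3, - 8/9,0,0,1, 8 ]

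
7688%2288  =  824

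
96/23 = 96/23 = 4.17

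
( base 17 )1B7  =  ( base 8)743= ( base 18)18f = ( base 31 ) fi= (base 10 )483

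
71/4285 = 71/4285 = 0.02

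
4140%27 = 9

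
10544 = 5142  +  5402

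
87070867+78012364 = 165083231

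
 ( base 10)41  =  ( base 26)1F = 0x29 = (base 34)17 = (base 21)1K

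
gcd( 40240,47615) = 5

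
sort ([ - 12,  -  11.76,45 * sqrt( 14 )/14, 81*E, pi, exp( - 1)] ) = [ - 12, - 11.76 , exp(  -  1), pi, 45 * sqrt(14)/14, 81*E ] 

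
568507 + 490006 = 1058513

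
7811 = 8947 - 1136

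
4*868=3472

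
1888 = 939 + 949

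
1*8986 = 8986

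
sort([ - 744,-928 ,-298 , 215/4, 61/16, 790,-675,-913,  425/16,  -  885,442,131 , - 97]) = [ - 928, - 913, - 885, - 744, - 675 , - 298, - 97  ,  61/16, 425/16,215/4 , 131, 442 , 790 ]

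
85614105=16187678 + 69426427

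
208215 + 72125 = 280340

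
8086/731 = 8086/731=11.06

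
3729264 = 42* 88792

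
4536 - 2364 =2172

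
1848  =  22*84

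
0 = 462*0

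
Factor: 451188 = 2^2*3^2*83^1*151^1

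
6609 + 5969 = 12578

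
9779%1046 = 365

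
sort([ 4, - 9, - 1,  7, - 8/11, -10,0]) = [ -10,-9, - 1,  -  8/11, 0,4,7]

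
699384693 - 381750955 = 317633738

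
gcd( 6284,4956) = 4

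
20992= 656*32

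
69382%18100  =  15082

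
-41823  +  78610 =36787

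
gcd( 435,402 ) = 3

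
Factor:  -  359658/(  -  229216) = 2^ (  -  4)*3^2*19^( - 1)*53^1 = 477/304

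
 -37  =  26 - 63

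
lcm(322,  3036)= 21252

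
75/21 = 3 + 4/7 =3.57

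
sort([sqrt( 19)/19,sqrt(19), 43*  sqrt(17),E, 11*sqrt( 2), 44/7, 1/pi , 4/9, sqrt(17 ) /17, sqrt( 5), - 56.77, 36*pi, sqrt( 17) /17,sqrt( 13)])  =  [ - 56.77, sqrt ( 19) /19 , sqrt(17 )/17, sqrt( 17) /17, 1/pi, 4/9,  sqrt( 5),E, sqrt( 13) , sqrt(19 ),  44/7, 11*sqrt( 2), 36*pi,43*sqrt( 17 )]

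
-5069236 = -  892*5683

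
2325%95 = 45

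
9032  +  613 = 9645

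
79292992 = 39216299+40076693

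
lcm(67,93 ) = 6231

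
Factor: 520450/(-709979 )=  - 2^1*5^2 * 7^1*61^ ( - 1)*103^( - 1)*113^( - 1)*1487^1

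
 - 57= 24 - 81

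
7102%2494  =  2114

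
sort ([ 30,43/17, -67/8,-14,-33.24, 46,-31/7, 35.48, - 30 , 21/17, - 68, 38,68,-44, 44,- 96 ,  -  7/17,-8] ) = [-96,- 68,-44 , - 33.24, - 30, - 14, - 67/8, - 8 ,-31/7,  -  7/17 , 21/17,43/17, 30, 35.48, 38,44,46, 68 ]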